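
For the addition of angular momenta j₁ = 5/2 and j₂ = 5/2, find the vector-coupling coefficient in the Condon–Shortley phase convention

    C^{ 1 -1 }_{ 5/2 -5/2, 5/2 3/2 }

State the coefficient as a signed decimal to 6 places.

triangle: 4!×1!×1!/7! = 24/5040
(j±m)!: 0!×5!×4!×1!×0!×2! = 5760
prefactor² = (2J+1)×Δ×N² = 576/7
  k=4: +1/(4!×0!×1!×0!×0!×1!) = 1/24
Σ = 1/24  ⇒  CG² = 576/7×1/24² = 1/7
CG = +√(1/7) = +0.377964

+0.377964  (= +√(1/7))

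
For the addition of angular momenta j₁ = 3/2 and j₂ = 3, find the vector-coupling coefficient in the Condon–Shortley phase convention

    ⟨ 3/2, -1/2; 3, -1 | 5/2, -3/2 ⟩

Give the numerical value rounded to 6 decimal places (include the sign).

−√(7/20) = -0.591608

j₁+j₂−J=2  J+j₁−j₂=1  J−j₁+j₂=4  j₁+j₂+J+1=8
(j₁±m₁, j₂±m₂, J±M) = (1,2,2,4,1,4)
P² = 576/35
sum k=1..2:
  [1] −1/6 = -1/6
  [2] +1/48 = 1/48
S = -7/48
C² = P²·S² = 7/20 ; C = -0.591608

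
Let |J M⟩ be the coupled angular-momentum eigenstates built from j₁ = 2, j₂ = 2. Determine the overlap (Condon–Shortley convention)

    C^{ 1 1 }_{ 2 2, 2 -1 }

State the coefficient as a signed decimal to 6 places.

+0.447214

triangle: 3!*1!*1!/6! = 6/720
(j±m)!: 4!*0!*1!*3!*2!*0! = 288
prefactor² = (2J+1)*Δ*N² = 36/5
  k=0: +1/(0!*3!*0!*1!*1!*0!) = 1/6
Σ = 1/6  ⇒  CG² = 36/5*1/6² = 1/5
CG = +√(1/5) = +0.447214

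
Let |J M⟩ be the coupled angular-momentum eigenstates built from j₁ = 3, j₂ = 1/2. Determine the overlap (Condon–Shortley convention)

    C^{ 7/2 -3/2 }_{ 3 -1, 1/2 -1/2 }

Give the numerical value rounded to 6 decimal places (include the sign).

+√(5/7) = +0.845154

√[8·0!6!1!/8! · 2!4!0!1!2!5!] = √(11520/7)
  +(−1)^0/∏(0,0,4,0,2,1)! = 1/48  (running 1/48)
⟨..|..⟩ = √(11520/7)·(1/48) = +0.845154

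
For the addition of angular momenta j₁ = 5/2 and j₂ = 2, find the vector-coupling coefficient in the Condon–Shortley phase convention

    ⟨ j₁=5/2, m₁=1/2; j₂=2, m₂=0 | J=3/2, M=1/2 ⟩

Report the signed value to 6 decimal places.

triangle: 3!×2!×1!/7! = 12/5040
(j±m)!: 3!×2!×2!×2!×2!×1! = 96
prefactor² = (2J+1)×Δ×N² = 32/35
  k=1: −1/(1!×2!×1!×1!×1!×0!) = -1/2
  k=2: +1/(2!×1!×0!×0!×2!×1!) = 1/4
Σ = -1/4  ⇒  CG² = 32/35×(-1/4)² = 2/35
CG = −√(2/35) = -0.239046

-0.239046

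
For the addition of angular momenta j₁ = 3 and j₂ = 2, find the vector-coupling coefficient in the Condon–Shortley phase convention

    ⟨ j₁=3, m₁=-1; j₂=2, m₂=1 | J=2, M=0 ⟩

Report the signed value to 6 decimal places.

+√(1/7) ≈ +0.377964

triangle: 3!*3!*1!/8! = 36/40320
(j±m)!: 2!*4!*3!*1!*2!*2! = 1152
prefactor² = (2J+1)*Δ*N² = 36/7
  k=2: +1/(2!*1!*2!*1!*1!*0!) = 1/4
  k=3: −1/(3!*0!*1!*0!*2!*1!) = -1/12
Σ = 1/6  ⇒  CG² = 36/7*1/6² = 1/7
CG = +√(1/7) = +0.377964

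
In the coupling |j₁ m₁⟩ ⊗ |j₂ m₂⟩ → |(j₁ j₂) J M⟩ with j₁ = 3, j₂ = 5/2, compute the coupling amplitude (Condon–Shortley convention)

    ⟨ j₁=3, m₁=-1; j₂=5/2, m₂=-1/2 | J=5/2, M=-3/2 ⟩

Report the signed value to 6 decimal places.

j₁+j₂−J=3  J+j₁−j₂=3  J−j₁+j₂=2  j₁+j₂+J+1=9
(j₁±m₁, j₂±m₂, J±M) = (2,4,2,3,1,4)
P² = 576/35
sum k=1..2:
  [1] −1/12 = -1/12
  [2] +1/8 = 1/8
S = 1/24
C² = P²·S² = 1/35 ; C = +0.169031

+0.169031  (= +√(1/35))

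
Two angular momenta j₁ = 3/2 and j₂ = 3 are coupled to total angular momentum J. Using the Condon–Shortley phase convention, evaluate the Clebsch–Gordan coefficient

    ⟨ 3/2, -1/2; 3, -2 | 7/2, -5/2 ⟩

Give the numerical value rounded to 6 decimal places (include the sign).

triangle: 1!×2!×5!/9! = 240/362880
(j±m)!: 1!×2!×1!×5!×1!×6! = 172800
prefactor² = (2J+1)×Δ×N² = 6400/7
  k=0: +1/(0!×1!×2!×1!×0!×4!) = 1/48
  k=1: −1/(1!×0!×1!×0!×1!×5!) = -1/120
Σ = 1/80  ⇒  CG² = 6400/7×1/80² = 1/7
CG = +√(1/7) = +0.377964

+√(1/7) ≈ +0.377964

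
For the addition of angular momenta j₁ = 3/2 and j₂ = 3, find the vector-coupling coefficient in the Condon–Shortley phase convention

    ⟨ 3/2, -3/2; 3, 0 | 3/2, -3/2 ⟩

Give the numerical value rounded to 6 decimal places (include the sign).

−√(1/35) ≈ -0.169031

√[4·3!0!3!/7! · 0!3!3!3!0!3!] = √(1296/35)
  +(−1)^3/∏(3,0,0,0,0,3)! = -1/36  (running -1/36)
⟨..|..⟩ = √(1296/35)·(-1/36) = -0.169031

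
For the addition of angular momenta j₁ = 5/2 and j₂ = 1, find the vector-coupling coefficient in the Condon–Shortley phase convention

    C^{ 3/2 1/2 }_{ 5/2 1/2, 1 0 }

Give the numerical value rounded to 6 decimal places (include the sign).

−√(2/5) ≈ -0.632456

j₁+j₂−J=2  J+j₁−j₂=3  J−j₁+j₂=0  j₁+j₂+J+1=6
(j₁±m₁, j₂±m₂, J±M) = (3,2,1,1,2,1)
P² = 8/5
sum k=1..1:
  [1] −1/2 = -1/2
S = -1/2
C² = P²·S² = 2/5 ; C = -0.632456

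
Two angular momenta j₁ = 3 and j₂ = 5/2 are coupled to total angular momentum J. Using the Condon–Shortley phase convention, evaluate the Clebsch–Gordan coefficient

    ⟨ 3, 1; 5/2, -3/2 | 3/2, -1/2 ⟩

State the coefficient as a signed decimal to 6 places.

-0.483046  (= −√(7/30))

triangle: 4!*2!*1!/8! = 48/40320
(j±m)!: 4!*2!*1!*4!*1!*2! = 2304
prefactor² = (2J+1)*Δ*N² = 384/35
  k=0: +1/(0!*4!*2!*1!*0!*0!) = 1/48
  k=1: −1/(1!*3!*1!*0!*1!*1!) = -1/6
Σ = -7/48  ⇒  CG² = 384/35*(-7/48)² = 7/30
CG = −√(7/30) = -0.483046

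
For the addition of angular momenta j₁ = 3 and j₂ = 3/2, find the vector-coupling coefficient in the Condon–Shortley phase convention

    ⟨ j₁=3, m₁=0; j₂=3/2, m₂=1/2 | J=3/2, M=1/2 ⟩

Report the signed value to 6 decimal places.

√[4·3!3!0!/7! · 3!3!2!1!2!1!] = √(144/35)
  +(−1)^2/∏(2,1,1,0,2,0)! = 1/4  (running 1/4)
⟨..|..⟩ = √(144/35)·(1/4) = +0.507093

+0.507093  (= +√(9/35))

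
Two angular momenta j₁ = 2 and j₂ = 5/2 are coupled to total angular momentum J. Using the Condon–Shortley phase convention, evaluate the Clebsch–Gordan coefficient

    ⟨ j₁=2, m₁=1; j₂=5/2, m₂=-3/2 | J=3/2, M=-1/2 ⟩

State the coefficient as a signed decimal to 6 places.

−√(2/105) ≈ -0.138013

j₁+j₂−J=3  J+j₁−j₂=1  J−j₁+j₂=2  j₁+j₂+J+1=7
(j₁±m₁, j₂±m₂, J±M) = (3,1,1,4,1,2)
P² = 96/35
sum k=0..1:
  [0] +1/6 = 1/6
  [1] −1/4 = -1/4
S = -1/12
C² = P²·S² = 2/105 ; C = -0.138013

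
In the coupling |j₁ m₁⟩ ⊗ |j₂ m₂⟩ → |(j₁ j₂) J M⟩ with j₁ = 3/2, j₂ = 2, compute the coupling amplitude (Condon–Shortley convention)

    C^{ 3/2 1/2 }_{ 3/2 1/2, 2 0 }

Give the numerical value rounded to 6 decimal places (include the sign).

j₁+j₂−J=2  J+j₁−j₂=1  J−j₁+j₂=2  j₁+j₂+J+1=6
(j₁±m₁, j₂±m₂, J±M) = (2,1,2,2,2,1)
P² = 16/45
sum k=0..1:
  [0] +1/4 = 1/4
  [1] −1/1 = -1
S = -3/4
C² = P²·S² = 1/5 ; C = -0.447214

-0.447214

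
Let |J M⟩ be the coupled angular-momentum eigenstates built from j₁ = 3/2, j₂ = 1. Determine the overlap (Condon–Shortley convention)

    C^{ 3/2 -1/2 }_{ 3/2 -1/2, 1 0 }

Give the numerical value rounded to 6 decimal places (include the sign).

−√(1/15) = -0.258199

triangle: 1!×2!×1!/5! = 2/120
(j±m)!: 1!×2!×1!×1!×1!×2! = 4
prefactor² = (2J+1)×Δ×N² = 4/15
  k=0: +1/(0!×1!×2!×1!×0!×0!) = 1/2
  k=1: −1/(1!×0!×1!×0!×1!×1!) = -1
Σ = -1/2  ⇒  CG² = 4/15×(-1/2)² = 1/15
CG = −√(1/15) = -0.258199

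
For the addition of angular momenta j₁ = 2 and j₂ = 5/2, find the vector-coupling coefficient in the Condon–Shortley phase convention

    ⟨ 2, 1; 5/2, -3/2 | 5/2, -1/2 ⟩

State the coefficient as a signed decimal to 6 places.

+√(6/35) ≈ +0.414039

j₁+j₂−J=2  J+j₁−j₂=2  J−j₁+j₂=3  j₁+j₂+J+1=8
(j₁±m₁, j₂±m₂, J±M) = (3,1,1,4,2,3)
P² = 216/35
sum k=0..1:
  [0] +1/4 = 1/4
  [1] −1/12 = -1/12
S = 1/6
C² = P²·S² = 6/35 ; C = +0.414039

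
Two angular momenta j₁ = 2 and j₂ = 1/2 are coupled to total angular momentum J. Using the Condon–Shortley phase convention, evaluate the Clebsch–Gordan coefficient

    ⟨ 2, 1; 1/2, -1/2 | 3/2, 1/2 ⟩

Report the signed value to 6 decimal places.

√[4·1!3!0!/5! · 3!1!0!1!2!1!] = √(12/5)
  +(−1)^0/∏(0,1,1,0,2,0)! = 1/2  (running 1/2)
⟨..|..⟩ = √(12/5)·(1/2) = +0.774597

+√(3/5) ≈ +0.774597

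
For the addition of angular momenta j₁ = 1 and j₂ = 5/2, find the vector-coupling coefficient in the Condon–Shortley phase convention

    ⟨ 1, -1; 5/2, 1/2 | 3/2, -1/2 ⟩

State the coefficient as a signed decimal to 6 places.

+√(1/5) ≈ +0.447214

√[4·2!0!3!/6! · 0!2!3!2!1!2!] = √(16/5)
  +(−1)^2/∏(2,0,0,1,0,2)! = 1/4  (running 1/4)
⟨..|..⟩ = √(16/5)·(1/4) = +0.447214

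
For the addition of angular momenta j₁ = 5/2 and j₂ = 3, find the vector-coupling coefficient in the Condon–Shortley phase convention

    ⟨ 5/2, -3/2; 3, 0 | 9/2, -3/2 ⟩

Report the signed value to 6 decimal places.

-0.540562  (= −√(45/154))

j₁+j₂−J=1  J+j₁−j₂=4  J−j₁+j₂=5  j₁+j₂+J+1=11
(j₁±m₁, j₂±m₂, J±M) = (1,4,3,3,3,6)
P² = 207360/77
sum k=0..1:
  [0] +1/288 = 1/288
  [1] −1/72 = -1/72
S = -1/96
C² = P²·S² = 45/154 ; C = -0.540562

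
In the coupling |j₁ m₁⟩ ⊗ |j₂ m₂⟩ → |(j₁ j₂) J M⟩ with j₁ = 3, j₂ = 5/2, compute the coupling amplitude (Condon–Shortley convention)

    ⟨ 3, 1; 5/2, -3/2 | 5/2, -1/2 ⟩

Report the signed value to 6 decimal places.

-0.169031  (= −√(1/35))

√[6·3!3!2!/9! · 4!2!1!4!2!3!] = √(576/35)
  +(−1)^0/∏(0,3,2,1,1,1)! = 1/12  (running 1/12)
  +(−1)^1/∏(1,2,1,0,2,2)! = -1/8  (running -1/24)
⟨..|..⟩ = √(576/35)·(-1/24) = -0.169031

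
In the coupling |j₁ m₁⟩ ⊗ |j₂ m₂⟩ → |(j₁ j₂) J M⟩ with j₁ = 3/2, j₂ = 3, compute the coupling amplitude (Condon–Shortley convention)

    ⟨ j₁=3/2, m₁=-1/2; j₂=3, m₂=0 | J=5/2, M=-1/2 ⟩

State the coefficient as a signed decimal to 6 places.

√[6·2!1!4!/8! · 1!2!3!3!2!3!] = √(216/35)
  +(−1)^1/∏(1,1,1,2,0,2)! = -1/4  (running -1/4)
  +(−1)^2/∏(2,0,0,1,1,3)! = 1/12  (running -1/6)
⟨..|..⟩ = √(216/35)·(-1/6) = -0.414039

−√(6/35) = -0.414039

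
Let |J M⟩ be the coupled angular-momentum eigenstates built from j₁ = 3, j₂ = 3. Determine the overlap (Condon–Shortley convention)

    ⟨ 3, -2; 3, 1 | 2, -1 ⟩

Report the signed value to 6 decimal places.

√[5·4!2!2!/9! · 1!5!4!2!1!3!] = √(320/7)
  +(−1)^3/∏(3,1,2,1,0,1)! = -1/12  (running -1/12)
  +(−1)^4/∏(4,0,1,0,1,2)! = 1/48  (running -1/16)
⟨..|..⟩ = √(320/7)·(-1/16) = -0.422577

−√(5/28) ≈ -0.422577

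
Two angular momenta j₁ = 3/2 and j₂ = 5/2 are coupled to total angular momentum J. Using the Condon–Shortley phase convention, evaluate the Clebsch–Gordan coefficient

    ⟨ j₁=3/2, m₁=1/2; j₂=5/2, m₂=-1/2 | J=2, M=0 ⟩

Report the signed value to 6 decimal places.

j₁+j₂−J=2  J+j₁−j₂=1  J−j₁+j₂=3  j₁+j₂+J+1=7
(j₁±m₁, j₂±m₂, J±M) = (2,1,2,3,2,2)
P² = 8/7
sum k=0..1:
  [0] +1/4 = 1/4
  [1] −1/2 = -1/2
S = -1/4
C² = P²·S² = 1/14 ; C = -0.267261

−√(1/14) ≈ -0.267261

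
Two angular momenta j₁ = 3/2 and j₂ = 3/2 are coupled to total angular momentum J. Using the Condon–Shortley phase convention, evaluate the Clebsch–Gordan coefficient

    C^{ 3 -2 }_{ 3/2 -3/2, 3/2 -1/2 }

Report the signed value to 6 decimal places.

√[7·0!3!3!/7! · 0!3!1!2!1!5!] = √(72)
  +(−1)^0/∏(0,0,3,1,0,2)! = 1/12  (running 1/12)
⟨..|..⟩ = √(72)·(1/12) = +0.707107

+0.707107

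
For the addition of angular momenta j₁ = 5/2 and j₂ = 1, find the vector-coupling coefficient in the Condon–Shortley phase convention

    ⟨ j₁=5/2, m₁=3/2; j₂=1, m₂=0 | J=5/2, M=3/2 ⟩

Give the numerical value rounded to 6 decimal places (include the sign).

√[6·1!4!1!/7! · 4!1!1!1!4!1!] = √(576/35)
  +(−1)^0/∏(0,1,1,1,3,0)! = 1/6  (running 1/6)
  +(−1)^1/∏(1,0,0,0,4,1)! = -1/24  (running 1/8)
⟨..|..⟩ = √(576/35)·(1/8) = +0.507093

+0.507093  (= +√(9/35))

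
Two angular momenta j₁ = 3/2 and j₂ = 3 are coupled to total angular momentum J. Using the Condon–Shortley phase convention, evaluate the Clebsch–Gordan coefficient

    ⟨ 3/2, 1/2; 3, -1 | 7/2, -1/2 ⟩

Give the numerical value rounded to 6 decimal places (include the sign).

+√(2/7) ≈ +0.534522

triangle: 1!×2!×5!/9! = 240/362880
(j±m)!: 2!×1!×2!×4!×3!×4! = 13824
prefactor² = (2J+1)×Δ×N² = 512/7
  k=0: +1/(0!×1!×1!×2!×1!×3!) = 1/12
  k=1: −1/(1!×0!×0!×1!×2!×4!) = -1/48
Σ = 1/16  ⇒  CG² = 512/7×1/16² = 2/7
CG = +√(2/7) = +0.534522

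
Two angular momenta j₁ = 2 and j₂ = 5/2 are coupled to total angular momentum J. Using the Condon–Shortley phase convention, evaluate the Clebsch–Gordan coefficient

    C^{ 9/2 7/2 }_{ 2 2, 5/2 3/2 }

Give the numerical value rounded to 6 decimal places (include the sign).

j₁+j₂−J=0  J+j₁−j₂=4  J−j₁+j₂=5  j₁+j₂+J+1=10
(j₁±m₁, j₂±m₂, J±M) = (4,0,4,1,8,1)
P² = 184320
sum k=0..0:
  [0] +1/576 = 1/576
S = 1/576
C² = P²·S² = 5/9 ; C = +0.745356

+√(5/9) ≈ +0.745356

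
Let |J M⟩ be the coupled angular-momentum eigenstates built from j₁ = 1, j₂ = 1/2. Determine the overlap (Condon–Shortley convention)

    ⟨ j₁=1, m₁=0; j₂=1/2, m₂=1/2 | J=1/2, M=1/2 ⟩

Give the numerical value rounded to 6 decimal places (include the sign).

j₁+j₂−J=1  J+j₁−j₂=1  J−j₁+j₂=0  j₁+j₂+J+1=3
(j₁±m₁, j₂±m₂, J±M) = (1,1,1,0,1,0)
P² = 1/3
sum k=1..1:
  [1] −1/1 = -1
S = -1
C² = P²·S² = 1/3 ; C = -0.577350

−√(1/3) ≈ -0.577350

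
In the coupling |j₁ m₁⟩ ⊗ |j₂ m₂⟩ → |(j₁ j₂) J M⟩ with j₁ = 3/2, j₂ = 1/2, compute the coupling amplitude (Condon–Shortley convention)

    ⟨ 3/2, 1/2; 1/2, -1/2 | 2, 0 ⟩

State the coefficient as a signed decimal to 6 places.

+0.707107  (= +√(1/2))

triangle: 0!*3!*1!/5! = 6/120
(j±m)!: 2!*1!*0!*1!*2!*2! = 8
prefactor² = (2J+1)*Δ*N² = 2
  k=0: +1/(0!*0!*1!*0!*2!*1!) = 1/2
Σ = 1/2  ⇒  CG² = 2*1/2² = 1/2
CG = +√(1/2) = +0.707107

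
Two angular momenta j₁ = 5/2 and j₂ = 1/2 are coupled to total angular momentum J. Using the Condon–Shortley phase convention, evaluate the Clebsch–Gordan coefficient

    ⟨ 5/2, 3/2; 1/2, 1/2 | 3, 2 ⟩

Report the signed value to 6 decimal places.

√[7·0!5!1!/7! · 4!1!1!0!5!1!] = √(480)
  +(−1)^0/∏(0,0,1,1,4,0)! = 1/24  (running 1/24)
⟨..|..⟩ = √(480)·(1/24) = +0.912871

+√(5/6) = +0.912871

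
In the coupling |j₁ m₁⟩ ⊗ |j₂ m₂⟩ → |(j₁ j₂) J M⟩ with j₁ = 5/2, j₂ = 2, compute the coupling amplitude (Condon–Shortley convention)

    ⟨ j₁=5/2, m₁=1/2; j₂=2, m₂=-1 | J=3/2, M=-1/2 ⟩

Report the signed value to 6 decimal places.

triangle: 3!*2!*1!/7! = 12/5040
(j±m)!: 3!*2!*1!*3!*1!*2! = 144
prefactor² = (2J+1)*Δ*N² = 48/35
  k=0: +1/(0!*3!*2!*1!*0!*0!) = 1/12
  k=1: −1/(1!*2!*1!*0!*1!*1!) = -1/2
Σ = -5/12  ⇒  CG² = 48/35*(-5/12)² = 5/21
CG = −√(5/21) = -0.487950

−√(5/21) = -0.487950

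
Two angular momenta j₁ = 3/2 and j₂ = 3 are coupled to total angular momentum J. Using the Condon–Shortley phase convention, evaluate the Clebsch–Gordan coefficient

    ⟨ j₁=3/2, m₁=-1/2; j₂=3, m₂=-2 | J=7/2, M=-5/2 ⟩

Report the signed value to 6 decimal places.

j₁+j₂−J=1  J+j₁−j₂=2  J−j₁+j₂=5  j₁+j₂+J+1=9
(j₁±m₁, j₂±m₂, J±M) = (1,2,1,5,1,6)
P² = 6400/7
sum k=0..1:
  [0] +1/48 = 1/48
  [1] −1/120 = -1/120
S = 1/80
C² = P²·S² = 1/7 ; C = +0.377964

+√(1/7) ≈ +0.377964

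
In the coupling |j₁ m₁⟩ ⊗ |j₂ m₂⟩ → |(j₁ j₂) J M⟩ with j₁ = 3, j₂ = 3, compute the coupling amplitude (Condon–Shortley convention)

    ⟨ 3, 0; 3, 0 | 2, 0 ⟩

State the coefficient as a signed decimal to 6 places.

triangle: 4!*2!*2!/9! = 96/362880
(j±m)!: 3!*3!*3!*3!*2!*2! = 5184
prefactor² = (2J+1)*Δ*N² = 48/7
  k=1: −1/(1!*3!*2!*2!*0!*0!) = -1/24
  k=2: +1/(2!*2!*1!*1!*1!*1!) = 1/4
  k=3: −1/(3!*1!*0!*0!*2!*2!) = -1/24
Σ = 1/6  ⇒  CG² = 48/7*1/6² = 4/21
CG = +√(4/21) = +0.436436

+0.436436  (= +√(4/21))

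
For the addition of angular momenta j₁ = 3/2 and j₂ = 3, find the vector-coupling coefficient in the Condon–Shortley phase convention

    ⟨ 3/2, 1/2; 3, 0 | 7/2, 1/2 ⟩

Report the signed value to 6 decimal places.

+0.308607

√[8·1!2!5!/9! · 2!1!3!3!4!3!] = √(384/7)
  +(−1)^0/∏(0,1,1,3,1,2)! = 1/12  (running 1/12)
  +(−1)^1/∏(1,0,0,2,2,3)! = -1/24  (running 1/24)
⟨..|..⟩ = √(384/7)·(1/24) = +0.308607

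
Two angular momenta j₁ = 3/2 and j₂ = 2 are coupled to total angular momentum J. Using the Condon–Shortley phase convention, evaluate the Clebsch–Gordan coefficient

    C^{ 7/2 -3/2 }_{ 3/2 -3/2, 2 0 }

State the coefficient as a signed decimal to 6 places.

j₁+j₂−J=0  J+j₁−j₂=3  J−j₁+j₂=4  j₁+j₂+J+1=8
(j₁±m₁, j₂±m₂, J±M) = (0,3,2,2,2,5)
P² = 1152/7
sum k=0..0:
  [0] +1/24 = 1/24
S = 1/24
C² = P²·S² = 2/7 ; C = +0.534522

+0.534522  (= +√(2/7))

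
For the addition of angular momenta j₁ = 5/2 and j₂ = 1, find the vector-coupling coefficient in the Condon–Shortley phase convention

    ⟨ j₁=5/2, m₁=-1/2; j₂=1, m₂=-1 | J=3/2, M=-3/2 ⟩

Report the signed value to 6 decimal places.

√[4·2!3!0!/6! · 2!3!0!2!0!3!] = √(48/5)
  +(−1)^0/∏(0,2,3,0,0,0)! = 1/12  (running 1/12)
⟨..|..⟩ = √(48/5)·(1/12) = +0.258199

+0.258199  (= +√(1/15))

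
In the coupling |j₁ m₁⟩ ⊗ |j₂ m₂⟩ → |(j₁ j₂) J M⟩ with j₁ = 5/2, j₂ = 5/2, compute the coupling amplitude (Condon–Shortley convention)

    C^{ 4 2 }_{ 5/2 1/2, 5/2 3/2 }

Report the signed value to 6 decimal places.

-0.422577

√[9·1!4!4!/10! · 3!2!4!1!6!2!] = √(20736/35)
  +(−1)^0/∏(0,1,2,4,2,0)! = 1/96  (running 1/96)
  +(−1)^1/∏(1,0,1,3,3,1)! = -1/36  (running -5/288)
⟨..|..⟩ = √(20736/35)·(-5/288) = -0.422577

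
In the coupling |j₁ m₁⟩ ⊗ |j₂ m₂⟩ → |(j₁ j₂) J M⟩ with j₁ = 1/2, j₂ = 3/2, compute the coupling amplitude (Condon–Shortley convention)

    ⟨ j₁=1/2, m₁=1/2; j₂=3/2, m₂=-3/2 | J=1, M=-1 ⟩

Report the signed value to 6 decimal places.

+√(3/4) ≈ +0.866025

j₁+j₂−J=1  J+j₁−j₂=0  J−j₁+j₂=2  j₁+j₂+J+1=4
(j₁±m₁, j₂±m₂, J±M) = (1,0,0,3,0,2)
P² = 3
sum k=0..0:
  [0] +1/2 = 1/2
S = 1/2
C² = P²·S² = 3/4 ; C = +0.866025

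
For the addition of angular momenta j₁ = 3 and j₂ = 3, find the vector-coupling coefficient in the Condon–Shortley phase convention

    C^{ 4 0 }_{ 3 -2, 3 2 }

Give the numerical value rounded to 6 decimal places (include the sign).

√[9·2!4!4!/11! · 1!5!5!1!4!4!] = √(165888/77)
  +(−1)^1/∏(1,1,4,4,0,0)! = -1/576  (running -1/576)
  +(−1)^2/∏(2,0,3,3,1,1)! = 1/72  (running 7/576)
⟨..|..⟩ = √(165888/77)·(7/576) = +0.564076

+0.564076  (= +√(7/22))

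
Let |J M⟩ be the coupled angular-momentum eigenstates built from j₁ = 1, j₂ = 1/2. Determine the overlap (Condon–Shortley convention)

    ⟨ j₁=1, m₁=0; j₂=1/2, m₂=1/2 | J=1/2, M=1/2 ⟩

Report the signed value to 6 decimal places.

j₁+j₂−J=1  J+j₁−j₂=1  J−j₁+j₂=0  j₁+j₂+J+1=3
(j₁±m₁, j₂±m₂, J±M) = (1,1,1,0,1,0)
P² = 1/3
sum k=1..1:
  [1] −1/1 = -1
S = -1
C² = P²·S² = 1/3 ; C = -0.577350

−√(1/3) = -0.577350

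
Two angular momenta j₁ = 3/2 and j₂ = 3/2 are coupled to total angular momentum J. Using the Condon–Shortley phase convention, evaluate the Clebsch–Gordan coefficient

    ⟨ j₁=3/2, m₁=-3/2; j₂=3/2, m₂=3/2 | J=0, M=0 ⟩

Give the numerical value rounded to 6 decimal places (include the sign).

j₁+j₂−J=3  J+j₁−j₂=0  J−j₁+j₂=0  j₁+j₂+J+1=4
(j₁±m₁, j₂±m₂, J±M) = (0,3,3,0,0,0)
P² = 9
sum k=3..3:
  [3] −1/6 = -1/6
S = -1/6
C² = P²·S² = 1/4 ; C = -0.500000

-0.500000  (= −√(1/4))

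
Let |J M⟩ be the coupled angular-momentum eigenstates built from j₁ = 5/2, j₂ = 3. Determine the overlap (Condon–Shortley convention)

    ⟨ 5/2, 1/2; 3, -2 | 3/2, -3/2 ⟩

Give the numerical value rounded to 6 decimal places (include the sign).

√[4·4!1!2!/8! · 3!2!1!5!0!3!] = √(288/7)
  +(−1)^1/∏(1,3,1,0,0,2)! = -1/12  (running -1/12)
⟨..|..⟩ = √(288/7)·(-1/12) = -0.534522

−√(2/7) ≈ -0.534522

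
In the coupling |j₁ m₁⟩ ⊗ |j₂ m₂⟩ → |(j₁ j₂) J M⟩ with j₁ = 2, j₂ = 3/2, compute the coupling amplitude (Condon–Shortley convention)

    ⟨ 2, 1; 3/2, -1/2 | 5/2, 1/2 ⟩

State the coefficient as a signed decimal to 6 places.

+0.597614

j₁+j₂−J=1  J+j₁−j₂=3  J−j₁+j₂=2  j₁+j₂+J+1=7
(j₁±m₁, j₂±m₂, J±M) = (3,1,1,2,3,2)
P² = 72/35
sum k=0..1:
  [0] +1/2 = 1/2
  [1] −1/12 = -1/12
S = 5/12
C² = P²·S² = 5/14 ; C = +0.597614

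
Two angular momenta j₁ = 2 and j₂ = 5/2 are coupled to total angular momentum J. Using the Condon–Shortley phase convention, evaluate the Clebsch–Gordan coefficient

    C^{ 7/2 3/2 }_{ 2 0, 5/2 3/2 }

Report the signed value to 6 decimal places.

-0.534522  (= −√(2/7))

j₁+j₂−J=1  J+j₁−j₂=3  J−j₁+j₂=4  j₁+j₂+J+1=9
(j₁±m₁, j₂±m₂, J±M) = (2,2,4,1,5,2)
P² = 512/7
sum k=0..1:
  [0] +1/48 = 1/48
  [1] −1/12 = -1/12
S = -1/16
C² = P²·S² = 2/7 ; C = -0.534522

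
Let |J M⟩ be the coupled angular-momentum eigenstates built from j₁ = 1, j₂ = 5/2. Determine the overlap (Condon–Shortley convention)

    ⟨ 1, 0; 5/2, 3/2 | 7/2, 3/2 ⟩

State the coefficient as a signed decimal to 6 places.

+0.690066  (= +√(10/21))

√[8·0!2!5!/8! · 1!1!4!1!5!2!] = √(1920/7)
  +(−1)^0/∏(0,0,1,4,1,1)! = 1/24  (running 1/24)
⟨..|..⟩ = √(1920/7)·(1/24) = +0.690066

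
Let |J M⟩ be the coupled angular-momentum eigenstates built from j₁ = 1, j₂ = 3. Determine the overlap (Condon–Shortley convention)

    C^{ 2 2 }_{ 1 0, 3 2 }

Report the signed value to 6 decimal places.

j₁+j₂−J=2  J+j₁−j₂=0  J−j₁+j₂=4  j₁+j₂+J+1=7
(j₁±m₁, j₂±m₂, J±M) = (1,1,5,1,4,0)
P² = 960/7
sum k=1..1:
  [1] −1/24 = -1/24
S = -1/24
C² = P²·S² = 5/21 ; C = -0.487950

-0.487950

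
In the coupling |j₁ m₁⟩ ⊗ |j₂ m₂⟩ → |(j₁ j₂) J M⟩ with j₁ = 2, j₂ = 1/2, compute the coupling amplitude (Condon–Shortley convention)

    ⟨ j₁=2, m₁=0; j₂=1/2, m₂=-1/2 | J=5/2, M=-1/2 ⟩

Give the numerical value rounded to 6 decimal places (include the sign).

+0.774597

j₁+j₂−J=0  J+j₁−j₂=4  J−j₁+j₂=1  j₁+j₂+J+1=6
(j₁±m₁, j₂±m₂, J±M) = (2,2,0,1,2,3)
P² = 48/5
sum k=0..0:
  [0] +1/4 = 1/4
S = 1/4
C² = P²·S² = 3/5 ; C = +0.774597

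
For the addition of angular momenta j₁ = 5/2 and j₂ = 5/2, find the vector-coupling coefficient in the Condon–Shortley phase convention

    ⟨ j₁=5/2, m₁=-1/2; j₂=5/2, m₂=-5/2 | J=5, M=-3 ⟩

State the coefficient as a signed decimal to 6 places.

√[11·0!5!5!/11! · 2!3!0!5!2!8!] = √(460800)
  +(−1)^0/∏(0,0,3,0,2,5)! = 1/1440  (running 1/1440)
⟨..|..⟩ = √(460800)·(1/1440) = +0.471405

+0.471405  (= +√(2/9))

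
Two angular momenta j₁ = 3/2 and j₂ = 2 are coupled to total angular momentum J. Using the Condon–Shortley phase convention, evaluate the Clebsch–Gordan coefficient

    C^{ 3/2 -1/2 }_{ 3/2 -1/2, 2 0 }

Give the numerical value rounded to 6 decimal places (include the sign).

-0.447214  (= −√(1/5))

√[4·2!1!2!/6! · 1!2!2!2!1!2!] = √(16/45)
  +(−1)^1/∏(1,1,1,1,0,1)! = -1  (running -1)
  +(−1)^2/∏(2,0,0,0,1,2)! = 1/4  (running -3/4)
⟨..|..⟩ = √(16/45)·(-3/4) = -0.447214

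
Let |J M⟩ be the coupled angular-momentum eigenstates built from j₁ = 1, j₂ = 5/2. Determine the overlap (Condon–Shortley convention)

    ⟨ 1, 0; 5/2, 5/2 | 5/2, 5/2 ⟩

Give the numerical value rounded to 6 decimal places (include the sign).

-0.845154  (= −√(5/7))

j₁+j₂−J=1  J+j₁−j₂=1  J−j₁+j₂=4  j₁+j₂+J+1=7
(j₁±m₁, j₂±m₂, J±M) = (1,1,5,0,5,0)
P² = 2880/7
sum k=1..1:
  [1] −1/24 = -1/24
S = -1/24
C² = P²·S² = 5/7 ; C = -0.845154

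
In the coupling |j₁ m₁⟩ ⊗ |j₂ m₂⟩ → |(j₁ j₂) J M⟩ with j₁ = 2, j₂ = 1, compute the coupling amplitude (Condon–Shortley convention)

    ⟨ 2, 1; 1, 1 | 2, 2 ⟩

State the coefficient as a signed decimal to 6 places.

−√(1/3) ≈ -0.577350

j₁+j₂−J=1  J+j₁−j₂=3  J−j₁+j₂=1  j₁+j₂+J+1=6
(j₁±m₁, j₂±m₂, J±M) = (3,1,2,0,4,0)
P² = 12
sum k=1..1:
  [1] −1/6 = -1/6
S = -1/6
C² = P²·S² = 1/3 ; C = -0.577350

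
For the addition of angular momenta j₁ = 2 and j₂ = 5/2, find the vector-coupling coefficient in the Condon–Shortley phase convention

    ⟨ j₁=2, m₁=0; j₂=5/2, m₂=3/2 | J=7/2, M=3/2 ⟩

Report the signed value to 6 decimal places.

√[8·1!3!4!/9! · 2!2!4!1!5!2!] = √(512/7)
  +(−1)^0/∏(0,1,2,4,1,0)! = 1/48  (running 1/48)
  +(−1)^1/∏(1,0,1,3,2,1)! = -1/12  (running -1/16)
⟨..|..⟩ = √(512/7)·(-1/16) = -0.534522

-0.534522  (= −√(2/7))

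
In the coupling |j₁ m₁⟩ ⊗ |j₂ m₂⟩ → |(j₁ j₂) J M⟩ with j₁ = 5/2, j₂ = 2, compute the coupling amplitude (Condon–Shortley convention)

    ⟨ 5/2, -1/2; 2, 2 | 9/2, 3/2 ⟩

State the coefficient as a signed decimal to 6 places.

√[10·0!5!4!/10! · 2!3!4!0!6!3!] = √(69120/7)
  +(−1)^0/∏(0,0,3,4,2,0)! = 1/288  (running 1/288)
⟨..|..⟩ = √(69120/7)·(1/288) = +0.345033

+√(5/42) = +0.345033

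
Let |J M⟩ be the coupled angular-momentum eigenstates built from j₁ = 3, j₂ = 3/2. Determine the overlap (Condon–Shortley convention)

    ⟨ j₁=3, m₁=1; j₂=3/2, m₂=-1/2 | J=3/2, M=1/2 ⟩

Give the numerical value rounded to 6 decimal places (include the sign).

triangle: 3!·3!·0!/7! = 36/5040
(j±m)!: 4!·2!·1!·2!·2!·1! = 192
prefactor² = (2J+1)·Δ·N² = 192/35
  k=1: −1/(1!·2!·1!·0!·2!·0!) = -1/4
Σ = -1/4  ⇒  CG² = 192/35·(-1/4)² = 12/35
CG = −√(12/35) = -0.585540

-0.585540  (= −√(12/35))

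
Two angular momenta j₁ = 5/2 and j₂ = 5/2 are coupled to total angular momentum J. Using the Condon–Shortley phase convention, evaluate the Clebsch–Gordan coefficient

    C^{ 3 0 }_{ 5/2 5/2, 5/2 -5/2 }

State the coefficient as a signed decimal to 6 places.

+√(5/36) = +0.372678

triangle: 2!·3!·3!/9! = 72/362880
(j±m)!: 5!·0!·0!·5!·3!·3! = 518400
prefactor² = (2J+1)·Δ·N² = 720
  k=0: +1/(0!·2!·0!·0!·3!·3!) = 1/72
Σ = 1/72  ⇒  CG² = 720·1/72² = 5/36
CG = +√(5/36) = +0.372678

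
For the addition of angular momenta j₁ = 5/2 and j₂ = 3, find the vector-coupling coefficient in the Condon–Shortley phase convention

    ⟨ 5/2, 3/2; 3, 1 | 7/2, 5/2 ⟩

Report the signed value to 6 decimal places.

-0.398410

√[8·2!3!4!/10! · 4!1!4!2!6!1!] = √(18432/35)
  +(−1)^0/∏(0,2,1,4,2,0)! = 1/96  (running 1/96)
  +(−1)^1/∏(1,1,0,3,3,1)! = -1/36  (running -5/288)
⟨..|..⟩ = √(18432/35)·(-5/288) = -0.398410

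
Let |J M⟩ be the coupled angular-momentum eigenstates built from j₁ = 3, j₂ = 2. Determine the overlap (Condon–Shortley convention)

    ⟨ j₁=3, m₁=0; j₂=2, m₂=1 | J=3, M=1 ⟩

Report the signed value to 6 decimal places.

−√(1/30) = -0.182574

√[7·2!4!2!/9! · 3!3!3!1!4!2!] = √(96/5)
  +(−1)^1/∏(1,1,2,2,2,0)! = -1/8  (running -1/8)
  +(−1)^2/∏(2,0,1,1,3,1)! = 1/12  (running -1/24)
⟨..|..⟩ = √(96/5)·(-1/24) = -0.182574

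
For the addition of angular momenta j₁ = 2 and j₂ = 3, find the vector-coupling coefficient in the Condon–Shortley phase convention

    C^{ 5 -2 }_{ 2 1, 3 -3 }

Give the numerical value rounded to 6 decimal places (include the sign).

j₁+j₂−J=0  J+j₁−j₂=4  J−j₁+j₂=6  j₁+j₂+J+1=11
(j₁±m₁, j₂±m₂, J±M) = (3,1,0,6,3,7)
P² = 622080
sum k=0..0:
  [0] +1/4320 = 1/4320
S = 1/4320
C² = P²·S² = 1/30 ; C = +0.182574

+0.182574  (= +√(1/30))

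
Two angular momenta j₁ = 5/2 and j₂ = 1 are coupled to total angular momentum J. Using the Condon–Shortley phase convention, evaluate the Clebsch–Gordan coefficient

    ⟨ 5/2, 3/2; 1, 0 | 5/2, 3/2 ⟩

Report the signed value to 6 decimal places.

+√(9/35) ≈ +0.507093

√[6·1!4!1!/7! · 4!1!1!1!4!1!] = √(576/35)
  +(−1)^0/∏(0,1,1,1,3,0)! = 1/6  (running 1/6)
  +(−1)^1/∏(1,0,0,0,4,1)! = -1/24  (running 1/8)
⟨..|..⟩ = √(576/35)·(1/8) = +0.507093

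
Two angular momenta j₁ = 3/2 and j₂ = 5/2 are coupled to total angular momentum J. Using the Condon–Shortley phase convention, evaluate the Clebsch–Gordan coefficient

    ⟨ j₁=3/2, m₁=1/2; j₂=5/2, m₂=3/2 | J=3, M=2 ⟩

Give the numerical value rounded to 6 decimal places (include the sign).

√[7·1!2!4!/8! · 2!1!4!1!5!1!] = √(48)
  +(−1)^0/∏(0,1,1,4,1,0)! = 1/24  (running 1/24)
  +(−1)^1/∏(1,0,0,3,2,1)! = -1/12  (running -1/24)
⟨..|..⟩ = √(48)·(-1/24) = -0.288675

-0.288675  (= −√(1/12))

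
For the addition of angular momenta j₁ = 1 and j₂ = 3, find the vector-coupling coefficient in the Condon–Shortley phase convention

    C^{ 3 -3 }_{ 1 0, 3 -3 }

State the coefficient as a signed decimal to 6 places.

√[7·1!1!5!/8! · 1!1!0!6!0!6!] = √(10800)
  +(−1)^0/∏(0,1,1,0,0,5)! = 1/120  (running 1/120)
⟨..|..⟩ = √(10800)·(1/120) = +0.866025

+√(3/4) ≈ +0.866025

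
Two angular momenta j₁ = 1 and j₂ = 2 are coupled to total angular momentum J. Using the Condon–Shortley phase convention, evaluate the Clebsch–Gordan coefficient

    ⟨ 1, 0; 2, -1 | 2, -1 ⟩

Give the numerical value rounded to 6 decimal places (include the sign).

triangle: 1!·1!·3!/6! = 6/720
(j±m)!: 1!·1!·1!·3!·1!·3! = 36
prefactor² = (2J+1)·Δ·N² = 3/2
  k=0: +1/(0!·1!·1!·1!·0!·2!) = 1/2
  k=1: −1/(1!·0!·0!·0!·1!·3!) = -1/6
Σ = 1/3  ⇒  CG² = 3/2·1/3² = 1/6
CG = +√(1/6) = +0.408248

+√(1/6) = +0.408248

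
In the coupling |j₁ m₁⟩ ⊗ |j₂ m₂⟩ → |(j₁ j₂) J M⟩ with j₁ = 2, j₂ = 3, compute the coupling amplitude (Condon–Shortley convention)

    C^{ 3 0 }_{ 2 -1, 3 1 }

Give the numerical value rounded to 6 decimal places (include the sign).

triangle: 2!·2!·4!/9! = 96/362880
(j±m)!: 1!·3!·4!·2!·3!·3! = 10368
prefactor² = (2J+1)·Δ·N² = 96/5
  k=1: −1/(1!·1!·2!·3!·0!·1!) = -1/12
  k=2: +1/(2!·0!·1!·2!·1!·2!) = 1/8
Σ = 1/24  ⇒  CG² = 96/5·1/24² = 1/30
CG = +√(1/30) = +0.182574

+0.182574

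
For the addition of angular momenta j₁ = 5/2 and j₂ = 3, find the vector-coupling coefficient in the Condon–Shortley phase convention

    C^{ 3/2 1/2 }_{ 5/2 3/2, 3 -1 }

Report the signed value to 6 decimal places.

√[4·4!1!2!/8! · 4!1!2!4!2!1!] = √(384/35)
  +(−1)^0/∏(0,4,1,2,0,0)! = 1/48  (running 1/48)
  +(−1)^1/∏(1,3,0,1,1,1)! = -1/6  (running -7/48)
⟨..|..⟩ = √(384/35)·(-7/48) = -0.483046

-0.483046  (= −√(7/30))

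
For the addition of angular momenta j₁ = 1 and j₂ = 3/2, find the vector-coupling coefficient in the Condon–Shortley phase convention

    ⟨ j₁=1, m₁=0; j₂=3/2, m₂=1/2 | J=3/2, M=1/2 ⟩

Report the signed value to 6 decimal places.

−√(1/15) ≈ -0.258199

triangle: 1!·1!·2!/5! = 2/120
(j±m)!: 1!·1!·2!·1!·2!·1! = 4
prefactor² = (2J+1)·Δ·N² = 4/15
  k=0: +1/(0!·1!·1!·2!·0!·0!) = 1/2
  k=1: −1/(1!·0!·0!·1!·1!·1!) = -1
Σ = -1/2  ⇒  CG² = 4/15·(-1/2)² = 1/15
CG = −√(1/15) = -0.258199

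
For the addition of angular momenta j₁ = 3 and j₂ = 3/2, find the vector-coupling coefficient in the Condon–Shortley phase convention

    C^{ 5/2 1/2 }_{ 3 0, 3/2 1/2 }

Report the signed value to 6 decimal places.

−√(6/35) = -0.414039

triangle: 2!×4!×1!/8! = 48/40320
(j±m)!: 3!×3!×2!×1!×3!×2! = 864
prefactor² = (2J+1)×Δ×N² = 216/35
  k=1: −1/(1!×1!×2!×1!×2!×0!) = -1/4
  k=2: +1/(2!×0!×1!×0!×3!×1!) = 1/12
Σ = -1/6  ⇒  CG² = 216/35×(-1/6)² = 6/35
CG = −√(6/35) = -0.414039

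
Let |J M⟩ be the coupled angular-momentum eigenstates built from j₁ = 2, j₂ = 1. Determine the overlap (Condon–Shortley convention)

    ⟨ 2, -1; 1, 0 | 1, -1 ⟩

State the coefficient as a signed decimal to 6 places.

√[3·2!2!0!/5! · 1!3!1!1!0!2!] = √(6/5)
  +(−1)^1/∏(1,1,2,0,0,0)! = -1/2  (running -1/2)
⟨..|..⟩ = √(6/5)·(-1/2) = -0.547723

−√(3/10) = -0.547723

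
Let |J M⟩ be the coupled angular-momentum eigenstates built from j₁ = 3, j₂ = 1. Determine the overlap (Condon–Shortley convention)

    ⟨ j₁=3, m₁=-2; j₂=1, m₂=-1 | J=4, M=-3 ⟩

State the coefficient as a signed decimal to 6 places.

√[9·0!6!2!/9! · 1!5!0!2!1!7!] = √(43200)
  +(−1)^0/∏(0,0,5,0,1,2)! = 1/240  (running 1/240)
⟨..|..⟩ = √(43200)·(1/240) = +0.866025

+√(3/4) ≈ +0.866025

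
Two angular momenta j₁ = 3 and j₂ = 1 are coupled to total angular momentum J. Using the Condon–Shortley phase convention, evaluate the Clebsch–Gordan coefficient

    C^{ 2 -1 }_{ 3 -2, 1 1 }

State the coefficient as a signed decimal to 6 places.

triangle: 2!·4!·0!/7! = 48/5040
(j±m)!: 1!·5!·2!·0!·1!·3! = 1440
prefactor² = (2J+1)·Δ·N² = 480/7
  k=2: +1/(2!·0!·3!·0!·1!·0!) = 1/12
Σ = 1/12  ⇒  CG² = 480/7·1/12² = 10/21
CG = +√(10/21) = +0.690066

+0.690066  (= +√(10/21))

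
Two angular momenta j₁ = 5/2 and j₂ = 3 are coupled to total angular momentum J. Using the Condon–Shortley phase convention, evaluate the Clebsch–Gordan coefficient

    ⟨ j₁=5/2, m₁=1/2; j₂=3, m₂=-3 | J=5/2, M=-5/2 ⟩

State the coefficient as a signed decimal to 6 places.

+√(5/21) = +0.487950

j₁+j₂−J=3  J+j₁−j₂=2  J−j₁+j₂=3  j₁+j₂+J+1=9
(j₁±m₁, j₂±m₂, J±M) = (3,2,0,6,0,5)
P² = 8640/7
sum k=0..0:
  [0] +1/72 = 1/72
S = 1/72
C² = P²·S² = 5/21 ; C = +0.487950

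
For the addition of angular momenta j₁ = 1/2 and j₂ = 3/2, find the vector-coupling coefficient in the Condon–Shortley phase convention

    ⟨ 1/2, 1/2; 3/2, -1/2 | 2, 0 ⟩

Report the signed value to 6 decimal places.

+0.707107  (= +√(1/2))

√[5·0!1!3!/5! · 1!0!1!2!2!2!] = √(2)
  +(−1)^0/∏(0,0,0,1,1,2)! = 1/2  (running 1/2)
⟨..|..⟩ = √(2)·(1/2) = +0.707107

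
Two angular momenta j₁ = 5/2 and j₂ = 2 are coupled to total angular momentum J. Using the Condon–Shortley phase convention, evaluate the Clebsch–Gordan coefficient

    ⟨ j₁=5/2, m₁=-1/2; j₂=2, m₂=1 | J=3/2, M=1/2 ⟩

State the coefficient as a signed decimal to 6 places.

j₁+j₂−J=3  J+j₁−j₂=2  J−j₁+j₂=1  j₁+j₂+J+1=7
(j₁±m₁, j₂±m₂, J±M) = (2,3,3,1,2,1)
P² = 48/35
sum k=2..3:
  [2] +1/2 = 1/2
  [3] −1/12 = -1/12
S = 5/12
C² = P²·S² = 5/21 ; C = +0.487950

+√(5/21) = +0.487950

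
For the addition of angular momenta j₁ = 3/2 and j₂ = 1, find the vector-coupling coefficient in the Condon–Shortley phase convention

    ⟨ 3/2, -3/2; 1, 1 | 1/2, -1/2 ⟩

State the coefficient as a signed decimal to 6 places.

√[2·2!1!0!/4! · 0!3!2!0!0!1!] = √(2)
  +(−1)^2/∏(2,0,1,0,0,0)! = 1/2  (running 1/2)
⟨..|..⟩ = √(2)·(1/2) = +0.707107

+0.707107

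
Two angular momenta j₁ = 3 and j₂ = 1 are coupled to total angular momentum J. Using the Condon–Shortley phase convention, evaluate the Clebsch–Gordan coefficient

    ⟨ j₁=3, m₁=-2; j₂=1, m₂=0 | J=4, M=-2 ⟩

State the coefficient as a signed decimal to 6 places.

+0.654654

triangle: 0!·6!·2!/9! = 1440/362880
(j±m)!: 1!·5!·1!·1!·2!·6! = 172800
prefactor² = (2J+1)·Δ·N² = 43200/7
  k=0: +1/(0!·0!·5!·1!·1!·1!) = 1/120
Σ = 1/120  ⇒  CG² = 43200/7·1/120² = 3/7
CG = +√(3/7) = +0.654654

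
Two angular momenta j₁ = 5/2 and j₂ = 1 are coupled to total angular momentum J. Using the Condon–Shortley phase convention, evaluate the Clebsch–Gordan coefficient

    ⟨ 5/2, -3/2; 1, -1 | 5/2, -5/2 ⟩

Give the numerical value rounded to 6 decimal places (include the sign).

j₁+j₂−J=1  J+j₁−j₂=4  J−j₁+j₂=1  j₁+j₂+J+1=7
(j₁±m₁, j₂±m₂, J±M) = (1,4,0,2,0,5)
P² = 1152/7
sum k=0..0:
  [0] +1/24 = 1/24
S = 1/24
C² = P²·S² = 2/7 ; C = +0.534522

+0.534522  (= +√(2/7))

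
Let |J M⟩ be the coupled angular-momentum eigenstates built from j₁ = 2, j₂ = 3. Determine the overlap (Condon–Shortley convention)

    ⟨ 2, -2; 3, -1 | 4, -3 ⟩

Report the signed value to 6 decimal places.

triangle: 1!·3!·5!/10! = 720/3628800
(j±m)!: 0!·4!·2!·4!·1!·7! = 5806080
prefactor² = (2J+1)·Δ·N² = 10368
  k=1: −1/(1!·0!·3!·1!·0!·4!) = -1/144
Σ = -1/144  ⇒  CG² = 10368·(-1/144)² = 1/2
CG = −√(1/2) = -0.707107

-0.707107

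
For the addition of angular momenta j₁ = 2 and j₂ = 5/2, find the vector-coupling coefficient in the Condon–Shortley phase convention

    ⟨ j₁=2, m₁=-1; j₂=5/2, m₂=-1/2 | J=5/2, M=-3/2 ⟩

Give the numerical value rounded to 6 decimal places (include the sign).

-0.414039  (= −√(6/35))

j₁+j₂−J=2  J+j₁−j₂=2  J−j₁+j₂=3  j₁+j₂+J+1=8
(j₁±m₁, j₂±m₂, J±M) = (1,3,2,3,1,4)
P² = 216/35
sum k=1..2:
  [1] −1/4 = -1/4
  [2] +1/12 = 1/12
S = -1/6
C² = P²·S² = 6/35 ; C = -0.414039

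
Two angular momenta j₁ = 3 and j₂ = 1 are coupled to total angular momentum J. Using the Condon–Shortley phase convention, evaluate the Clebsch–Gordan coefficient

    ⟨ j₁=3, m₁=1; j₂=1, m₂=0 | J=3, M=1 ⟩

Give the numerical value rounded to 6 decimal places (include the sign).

j₁+j₂−J=1  J+j₁−j₂=5  J−j₁+j₂=1  j₁+j₂+J+1=8
(j₁±m₁, j₂±m₂, J±M) = (4,2,1,1,4,2)
P² = 48
sum k=0..1:
  [0] +1/12 = 1/12
  [1] −1/24 = -1/24
S = 1/24
C² = P²·S² = 1/12 ; C = +0.288675

+0.288675  (= +√(1/12))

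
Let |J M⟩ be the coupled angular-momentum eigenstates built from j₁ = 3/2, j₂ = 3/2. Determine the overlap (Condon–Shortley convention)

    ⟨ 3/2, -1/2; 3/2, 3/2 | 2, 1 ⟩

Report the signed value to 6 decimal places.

-0.707107

j₁+j₂−J=1  J+j₁−j₂=2  J−j₁+j₂=2  j₁+j₂+J+1=6
(j₁±m₁, j₂±m₂, J±M) = (1,2,3,0,3,1)
P² = 2
sum k=1..1:
  [1] −1/2 = -1/2
S = -1/2
C² = P²·S² = 1/2 ; C = -0.707107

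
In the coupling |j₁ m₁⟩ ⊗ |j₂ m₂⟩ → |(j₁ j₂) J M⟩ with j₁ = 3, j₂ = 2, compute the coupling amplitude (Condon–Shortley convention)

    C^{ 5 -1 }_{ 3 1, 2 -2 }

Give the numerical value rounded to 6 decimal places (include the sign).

j₁+j₂−J=0  J+j₁−j₂=6  J−j₁+j₂=4  j₁+j₂+J+1=11
(j₁±m₁, j₂±m₂, J±M) = (4,2,0,4,4,6)
P² = 663552/7
sum k=0..0:
  [0] +1/1152 = 1/1152
S = 1/1152
C² = P²·S² = 1/14 ; C = +0.267261

+0.267261  (= +√(1/14))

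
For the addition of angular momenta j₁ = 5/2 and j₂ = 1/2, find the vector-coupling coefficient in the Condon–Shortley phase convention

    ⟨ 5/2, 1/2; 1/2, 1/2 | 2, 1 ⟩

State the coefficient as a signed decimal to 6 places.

triangle: 1!*4!*0!/6! = 24/720
(j±m)!: 3!*2!*1!*0!*3!*1! = 72
prefactor² = (2J+1)*Δ*N² = 12
  k=1: −1/(1!*0!*1!*0!*3!*0!) = -1/6
Σ = -1/6  ⇒  CG² = 12*(-1/6)² = 1/3
CG = −√(1/3) = -0.577350

−√(1/3) = -0.577350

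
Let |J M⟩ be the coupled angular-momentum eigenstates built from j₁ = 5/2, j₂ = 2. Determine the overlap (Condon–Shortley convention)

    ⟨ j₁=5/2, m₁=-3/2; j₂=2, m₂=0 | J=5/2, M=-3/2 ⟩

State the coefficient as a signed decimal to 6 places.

−√(1/70) = -0.119523

triangle: 2!·3!·2!/8! = 24/40320
(j±m)!: 1!·4!·2!·2!·1!·4! = 2304
prefactor² = (2J+1)·Δ·N² = 288/35
  k=1: −1/(1!·1!·3!·1!·0!·1!) = -1/6
  k=2: +1/(2!·0!·2!·0!·1!·2!) = 1/8
Σ = -1/24  ⇒  CG² = 288/35·(-1/24)² = 1/70
CG = −√(1/70) = -0.119523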